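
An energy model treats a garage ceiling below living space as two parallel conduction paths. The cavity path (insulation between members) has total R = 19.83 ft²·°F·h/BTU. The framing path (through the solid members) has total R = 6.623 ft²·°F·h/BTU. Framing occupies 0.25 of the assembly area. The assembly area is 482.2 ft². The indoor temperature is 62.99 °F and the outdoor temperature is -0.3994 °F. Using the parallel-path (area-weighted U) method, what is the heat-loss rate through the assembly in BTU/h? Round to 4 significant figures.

2310 BTU/h

U_eff = 0.75/19.83 + 0.25/6.623 = 0.037821 + 0.037747 = 0.075569
R_eff = 1/U_eff = 13.233 ft²·°F·h/BTU
Q = 482.2 × (62.99 − (-0.3994)) / 13.233 = 2309.9 BTU/h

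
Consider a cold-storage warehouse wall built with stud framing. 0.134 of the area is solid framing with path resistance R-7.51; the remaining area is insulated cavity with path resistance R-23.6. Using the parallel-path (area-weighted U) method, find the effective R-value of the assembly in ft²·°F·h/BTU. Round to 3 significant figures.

U_eff = 0.866/23.6 + 0.134/7.51 = 0.03669 + 0.01784 = 0.05454
R_eff = 1/U_eff = 18.34 ft²·°F·h/BTU

18.3 ft²·°F·h/BTU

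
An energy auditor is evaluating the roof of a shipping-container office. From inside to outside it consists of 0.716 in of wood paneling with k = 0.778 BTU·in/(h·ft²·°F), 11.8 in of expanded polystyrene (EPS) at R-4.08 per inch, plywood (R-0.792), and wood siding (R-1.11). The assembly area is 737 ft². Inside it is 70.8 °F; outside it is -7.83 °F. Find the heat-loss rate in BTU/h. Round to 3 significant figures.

1140 BTU/h

0.716/0.778 = 0.9203
11.8 × 4.08 = 48.14
R_total = 0.9203 + 48.14 + 0.792 + 1.11 = 50.97 ft²·°F·h/BTU
Q = A·ΔT/R = 737 × (70.8 − (-7.83)) / 50.97 = 1137 BTU/h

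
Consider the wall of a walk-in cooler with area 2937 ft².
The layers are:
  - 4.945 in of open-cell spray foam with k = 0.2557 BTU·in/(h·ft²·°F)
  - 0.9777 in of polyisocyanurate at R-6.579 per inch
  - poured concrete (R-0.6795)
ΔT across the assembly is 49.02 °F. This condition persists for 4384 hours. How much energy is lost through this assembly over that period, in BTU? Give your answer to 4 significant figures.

4.945/0.2557 = 19.339
0.9777 × 6.579 = 6.4323
R_total = 19.339 + 6.4323 + 0.6795 = 26.451 ft²·°F·h/BTU
Q = 2937 × 49.02 / 26.451 = 5443 BTU/h
E = 5443 × 4384 = 23862000 BTU

23860000 BTU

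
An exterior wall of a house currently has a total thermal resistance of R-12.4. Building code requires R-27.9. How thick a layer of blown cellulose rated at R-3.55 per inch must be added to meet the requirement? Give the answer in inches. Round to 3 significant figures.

ΔR = 27.9 − 12.4 = 15.5 ft²·°F·h/BTU
L = ΔR / (R/in) = 15.5/3.55 = 4.366 in

4.37 in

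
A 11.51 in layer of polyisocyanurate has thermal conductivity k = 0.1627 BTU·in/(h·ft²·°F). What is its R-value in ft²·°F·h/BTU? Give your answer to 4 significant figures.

70.74 ft²·°F·h/BTU

R = L/k = 11.51/0.1627 = 70.744 ft²·°F·h/BTU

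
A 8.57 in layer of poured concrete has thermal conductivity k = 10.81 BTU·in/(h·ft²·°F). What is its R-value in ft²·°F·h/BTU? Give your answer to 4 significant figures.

0.7928 ft²·°F·h/BTU

R = L/k = 8.57/10.81 = 0.79278 ft²·°F·h/BTU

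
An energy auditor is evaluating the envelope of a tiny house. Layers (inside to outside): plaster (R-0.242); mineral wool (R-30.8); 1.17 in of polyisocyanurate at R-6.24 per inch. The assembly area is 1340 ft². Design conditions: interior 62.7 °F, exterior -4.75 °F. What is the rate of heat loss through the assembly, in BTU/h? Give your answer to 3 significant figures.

1.17 × 6.24 = 7.301
R_total = 0.242 + 30.8 + 7.301 = 38.34 ft²·°F·h/BTU
Q = A·ΔT/R = 1340 × (62.7 − (-4.75)) / 38.34 = 2357 BTU/h

2360 BTU/h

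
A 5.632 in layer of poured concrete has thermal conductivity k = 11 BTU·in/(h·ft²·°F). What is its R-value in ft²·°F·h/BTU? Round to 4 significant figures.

R = L/k = 5.632/11 = 0.512 ft²·°F·h/BTU

0.5120 ft²·°F·h/BTU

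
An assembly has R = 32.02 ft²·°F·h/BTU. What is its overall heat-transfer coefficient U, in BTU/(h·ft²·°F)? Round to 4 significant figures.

0.03123 BTU/(h·ft²·°F)

U = 1/R = 1/32.02 = 0.03123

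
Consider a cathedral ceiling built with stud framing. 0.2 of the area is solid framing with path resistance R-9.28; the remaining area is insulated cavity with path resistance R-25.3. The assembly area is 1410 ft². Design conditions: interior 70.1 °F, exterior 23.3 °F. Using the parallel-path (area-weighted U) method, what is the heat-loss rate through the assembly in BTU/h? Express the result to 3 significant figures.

U_eff = 0.8/25.3 + 0.2/9.28 = 0.03162 + 0.02155 = 0.05317
R_eff = 1/U_eff = 18.81 ft²·°F·h/BTU
Q = 1410 × (70.1 − 23.3) / 18.81 = 3509 BTU/h

3510 BTU/h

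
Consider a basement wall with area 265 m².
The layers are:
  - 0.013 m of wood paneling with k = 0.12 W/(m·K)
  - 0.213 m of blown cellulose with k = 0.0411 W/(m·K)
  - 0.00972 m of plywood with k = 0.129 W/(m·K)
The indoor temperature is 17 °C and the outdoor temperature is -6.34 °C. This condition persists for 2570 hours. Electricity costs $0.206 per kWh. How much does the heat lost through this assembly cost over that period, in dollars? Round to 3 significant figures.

610 dollars

0.013/0.12 = 0.1083
0.213/0.0411 = 5.182
0.00972/0.129 = 0.07535
R_total = 0.1083 + 5.182 + 0.07535 = 5.366 m²·K/W
Q = 265 × (17 − (-6.34)) / 5.366 = 1153 W
E = 1153 W × 2570 h / 1000 = 2962 kWh
Cost = 2962 × 0.206 = $610.2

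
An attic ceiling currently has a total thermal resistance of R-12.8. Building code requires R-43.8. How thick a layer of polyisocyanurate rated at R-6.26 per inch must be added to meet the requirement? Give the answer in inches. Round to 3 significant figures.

4.95 in

ΔR = 43.8 − 12.8 = 31 ft²·°F·h/BTU
L = ΔR / (R/in) = 31/6.26 = 4.952 in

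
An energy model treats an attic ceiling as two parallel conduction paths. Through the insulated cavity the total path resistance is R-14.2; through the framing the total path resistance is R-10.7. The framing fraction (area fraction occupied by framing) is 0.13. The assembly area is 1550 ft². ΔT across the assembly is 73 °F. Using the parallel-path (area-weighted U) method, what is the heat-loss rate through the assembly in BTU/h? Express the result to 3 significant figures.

8310 BTU/h

U_eff = 0.87/14.2 + 0.13/10.7 = 0.06127 + 0.01215 = 0.07342
R_eff = 1/U_eff = 13.62 ft²·°F·h/BTU
Q = 1550 × 73 / 13.62 = 8307 BTU/h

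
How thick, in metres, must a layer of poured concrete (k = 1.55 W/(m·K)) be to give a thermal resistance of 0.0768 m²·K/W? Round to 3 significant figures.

0.119 m

L = R·k = 0.0768 × 1.55 = 0.119 m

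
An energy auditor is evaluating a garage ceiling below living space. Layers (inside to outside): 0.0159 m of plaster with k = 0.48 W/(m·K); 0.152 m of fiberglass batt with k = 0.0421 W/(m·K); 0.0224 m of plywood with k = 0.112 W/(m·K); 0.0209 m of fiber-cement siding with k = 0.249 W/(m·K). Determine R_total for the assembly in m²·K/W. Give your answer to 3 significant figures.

3.93 m²·K/W

0.0159/0.48 = 0.03313
0.152/0.0421 = 3.61
0.0224/0.112 = 0.2
0.0209/0.249 = 0.08394
R_total = 0.03313 + 3.61 + 0.2 + 0.08394 = 3.928 m²·K/W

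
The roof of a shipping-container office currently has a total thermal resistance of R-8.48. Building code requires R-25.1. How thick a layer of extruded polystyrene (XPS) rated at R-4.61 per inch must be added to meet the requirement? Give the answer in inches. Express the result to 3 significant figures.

ΔR = 25.1 − 8.48 = 16.62 ft²·°F·h/BTU
L = ΔR / (R/in) = 16.62/4.61 = 3.605 in

3.61 in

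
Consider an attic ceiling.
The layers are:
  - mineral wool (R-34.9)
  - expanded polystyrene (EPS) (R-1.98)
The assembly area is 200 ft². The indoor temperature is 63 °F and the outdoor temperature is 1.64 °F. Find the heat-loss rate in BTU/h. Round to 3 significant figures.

R_total = 34.9 + 1.98 = 36.88 ft²·°F·h/BTU
Q = A·ΔT/R = 200 × (63 − 1.64) / 36.88 = 332.8 BTU/h

333 BTU/h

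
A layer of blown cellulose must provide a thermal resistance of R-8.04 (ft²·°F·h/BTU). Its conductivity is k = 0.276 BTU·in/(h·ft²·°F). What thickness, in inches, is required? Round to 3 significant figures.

2.22 in

L = R × k = 8.04 × 0.276 = 2.219 in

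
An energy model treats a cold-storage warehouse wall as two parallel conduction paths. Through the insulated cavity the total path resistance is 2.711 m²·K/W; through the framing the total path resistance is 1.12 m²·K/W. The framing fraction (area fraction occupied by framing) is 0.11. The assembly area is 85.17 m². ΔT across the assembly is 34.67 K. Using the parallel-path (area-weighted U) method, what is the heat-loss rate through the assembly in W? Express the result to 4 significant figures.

1259 W

U_eff = 0.89/2.711 + 0.11/1.12 = 0.32829 + 0.098214 = 0.42651
R_eff = 1/U_eff = 2.3446 m²·K/W
Q = 85.17 × 34.67 / 2.3446 = 1259.4 W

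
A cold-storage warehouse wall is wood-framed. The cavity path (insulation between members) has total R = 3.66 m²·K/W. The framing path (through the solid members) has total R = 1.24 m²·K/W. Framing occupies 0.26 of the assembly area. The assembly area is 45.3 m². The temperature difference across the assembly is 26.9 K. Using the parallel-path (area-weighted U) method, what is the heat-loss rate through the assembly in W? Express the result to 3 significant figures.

502 W

U_eff = 0.74/3.66 + 0.26/1.24 = 0.2022 + 0.2097 = 0.4119
R_eff = 1/U_eff = 2.428 m²·K/W
Q = 45.3 × 26.9 / 2.428 = 501.9 W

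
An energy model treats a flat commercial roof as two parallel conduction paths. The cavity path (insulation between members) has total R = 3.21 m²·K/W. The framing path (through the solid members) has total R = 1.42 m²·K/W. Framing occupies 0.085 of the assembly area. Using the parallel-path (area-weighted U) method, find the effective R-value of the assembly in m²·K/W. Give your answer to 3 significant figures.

U_eff = 0.915/3.21 + 0.085/1.42 = 0.285 + 0.05986 = 0.3449
R_eff = 1/U_eff = 2.899 m²·K/W

2.90 m²·K/W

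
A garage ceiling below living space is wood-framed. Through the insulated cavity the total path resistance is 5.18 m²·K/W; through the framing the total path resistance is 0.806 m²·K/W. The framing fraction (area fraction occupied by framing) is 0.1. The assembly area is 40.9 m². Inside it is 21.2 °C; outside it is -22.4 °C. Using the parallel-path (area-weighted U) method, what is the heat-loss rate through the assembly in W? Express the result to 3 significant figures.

531 W

U_eff = 0.9/5.18 + 0.1/0.806 = 0.1737 + 0.1241 = 0.2978
R_eff = 1/U_eff = 3.358 m²·K/W
Q = 40.9 × (21.2 − (-22.4)) / 3.358 = 531.1 W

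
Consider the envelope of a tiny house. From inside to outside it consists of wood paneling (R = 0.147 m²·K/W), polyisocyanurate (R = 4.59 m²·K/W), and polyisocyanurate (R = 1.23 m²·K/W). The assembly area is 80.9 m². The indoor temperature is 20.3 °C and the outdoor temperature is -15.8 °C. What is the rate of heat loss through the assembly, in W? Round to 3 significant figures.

R_total = 0.147 + 4.59 + 1.23 = 5.967 m²·K/W
Q = A·ΔT/R = 80.9 × (20.3 − (-15.8)) / 5.967 = 489.4 W

489 W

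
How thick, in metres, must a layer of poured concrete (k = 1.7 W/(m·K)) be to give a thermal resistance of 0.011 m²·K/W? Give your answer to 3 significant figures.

L = R·k = 0.011 × 1.7 = 0.0187 m

0.0187 m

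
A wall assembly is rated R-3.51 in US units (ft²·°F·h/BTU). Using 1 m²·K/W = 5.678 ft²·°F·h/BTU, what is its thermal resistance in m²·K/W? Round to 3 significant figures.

R_SI = 3.51/5.678 = 0.6182

0.618 m²·K/W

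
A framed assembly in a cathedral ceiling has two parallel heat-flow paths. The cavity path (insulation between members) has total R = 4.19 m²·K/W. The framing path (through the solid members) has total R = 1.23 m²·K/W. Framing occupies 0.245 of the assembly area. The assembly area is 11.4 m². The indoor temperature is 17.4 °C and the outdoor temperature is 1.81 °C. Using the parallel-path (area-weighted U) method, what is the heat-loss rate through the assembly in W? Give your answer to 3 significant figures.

U_eff = 0.755/4.19 + 0.245/1.23 = 0.1802 + 0.1992 = 0.3794
R_eff = 1/U_eff = 2.636 m²·K/W
Q = 11.4 × (17.4 − 1.81) / 2.636 = 67.43 W

67.4 W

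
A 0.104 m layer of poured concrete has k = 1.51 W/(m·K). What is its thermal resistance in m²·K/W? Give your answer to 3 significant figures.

R = L/k = 0.104/1.51 = 0.06887 m²·K/W

0.0689 m²·K/W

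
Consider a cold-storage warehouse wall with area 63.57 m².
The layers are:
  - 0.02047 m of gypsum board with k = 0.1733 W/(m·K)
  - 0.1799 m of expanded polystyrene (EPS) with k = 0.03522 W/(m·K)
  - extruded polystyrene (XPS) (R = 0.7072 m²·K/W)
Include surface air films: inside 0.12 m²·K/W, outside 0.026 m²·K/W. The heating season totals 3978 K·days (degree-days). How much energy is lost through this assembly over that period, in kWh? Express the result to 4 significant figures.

998.3 kWh

0.02047/0.1733 = 0.11812
0.1799/0.03522 = 5.1079
R_total = 0.12 + 0.11812 + 5.1079 + 0.7072 + 0.026 = 6.0792 m²·K/W
E = A × HDD × 24 / R / 1000 = 63.57 × 3978 × 24 / 6.0792 / 1000 = 998.35 kWh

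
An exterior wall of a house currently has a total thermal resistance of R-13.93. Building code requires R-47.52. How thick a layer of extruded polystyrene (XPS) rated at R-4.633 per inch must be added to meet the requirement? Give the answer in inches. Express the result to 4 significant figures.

ΔR = 47.52 − 13.93 = 33.59 ft²·°F·h/BTU
L = ΔR / (R/in) = 33.59/4.633 = 7.2502 in

7.250 in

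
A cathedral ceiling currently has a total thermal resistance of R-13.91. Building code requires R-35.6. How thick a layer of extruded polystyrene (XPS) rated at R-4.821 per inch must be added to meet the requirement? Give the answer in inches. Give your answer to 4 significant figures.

4.499 in

ΔR = 35.6 − 13.91 = 21.69 ft²·°F·h/BTU
L = ΔR / (R/in) = 21.69/4.821 = 4.4991 in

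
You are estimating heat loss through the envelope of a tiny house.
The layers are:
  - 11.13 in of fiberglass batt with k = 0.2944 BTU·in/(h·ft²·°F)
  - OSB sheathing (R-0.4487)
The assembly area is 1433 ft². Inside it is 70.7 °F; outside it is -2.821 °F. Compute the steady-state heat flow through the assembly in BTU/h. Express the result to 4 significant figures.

11.13/0.2944 = 37.806
R_total = 37.806 + 0.4487 = 38.254 ft²·°F·h/BTU
Q = A·ΔT/R = 1433 × (70.7 − (-2.821)) / 38.254 = 2754.1 BTU/h

2754 BTU/h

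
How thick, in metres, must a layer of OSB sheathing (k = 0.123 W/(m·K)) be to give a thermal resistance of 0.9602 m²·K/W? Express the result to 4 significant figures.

L = R·k = 0.9602 × 0.123 = 0.1181 m

0.1181 m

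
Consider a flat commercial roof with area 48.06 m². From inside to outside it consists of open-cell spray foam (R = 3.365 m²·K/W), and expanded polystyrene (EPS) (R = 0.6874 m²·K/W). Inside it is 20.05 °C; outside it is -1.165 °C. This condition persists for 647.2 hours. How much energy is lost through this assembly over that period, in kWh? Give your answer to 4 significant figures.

R_total = 3.365 + 0.6874 = 4.0524 m²·K/W
Q = 48.06 × (20.05 − (-1.165)) / 4.0524 = 251.6 W
E = 251.6 W × 647.2 h / 1000 = 162.84 kWh

162.8 kWh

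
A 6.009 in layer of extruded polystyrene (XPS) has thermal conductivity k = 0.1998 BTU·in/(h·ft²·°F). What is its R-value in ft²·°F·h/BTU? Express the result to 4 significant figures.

R = L/k = 6.009/0.1998 = 30.075 ft²·°F·h/BTU

30.08 ft²·°F·h/BTU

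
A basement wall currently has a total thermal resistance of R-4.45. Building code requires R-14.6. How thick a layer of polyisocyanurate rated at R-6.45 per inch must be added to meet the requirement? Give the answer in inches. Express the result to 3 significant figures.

1.57 in

ΔR = 14.6 − 4.45 = 10.15 ft²·°F·h/BTU
L = ΔR / (R/in) = 10.15/6.45 = 1.574 in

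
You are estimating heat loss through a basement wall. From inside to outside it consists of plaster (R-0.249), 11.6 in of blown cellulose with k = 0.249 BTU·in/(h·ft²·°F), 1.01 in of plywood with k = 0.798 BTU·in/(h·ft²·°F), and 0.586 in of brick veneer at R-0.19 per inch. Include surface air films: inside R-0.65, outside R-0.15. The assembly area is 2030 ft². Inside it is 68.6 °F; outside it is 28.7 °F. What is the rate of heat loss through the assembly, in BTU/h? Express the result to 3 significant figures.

11.6/0.249 = 46.59
1.01/0.798 = 1.266
0.586 × 0.19 = 0.1113
R_total = 0.65 + 0.249 + 46.59 + 1.266 + 0.1113 + 0.15 = 49.01 ft²·°F·h/BTU
Q = A·ΔT/R = 2030 × (68.6 − 28.7) / 49.01 = 1653 BTU/h

1650 BTU/h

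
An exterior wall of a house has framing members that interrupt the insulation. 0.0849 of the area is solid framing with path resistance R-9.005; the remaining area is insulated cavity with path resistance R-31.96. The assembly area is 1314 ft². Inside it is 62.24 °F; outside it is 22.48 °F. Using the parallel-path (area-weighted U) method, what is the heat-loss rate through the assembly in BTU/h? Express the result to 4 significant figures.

U_eff = 0.9151/31.96 + 0.0849/9.005 = 0.028633 + 0.0094281 = 0.038061
R_eff = 1/U_eff = 26.274 ft²·°F·h/BTU
Q = 1314 × (62.24 − 22.48) / 26.274 = 1988.5 BTU/h

1988 BTU/h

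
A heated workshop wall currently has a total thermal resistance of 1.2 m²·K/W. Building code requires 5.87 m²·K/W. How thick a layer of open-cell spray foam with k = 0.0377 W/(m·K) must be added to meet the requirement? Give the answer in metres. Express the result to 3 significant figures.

ΔR = 5.87 − 1.2 = 4.67 m²·K/W
L = ΔR × k = 4.67 × 0.0377 = 0.1761 m

0.176 m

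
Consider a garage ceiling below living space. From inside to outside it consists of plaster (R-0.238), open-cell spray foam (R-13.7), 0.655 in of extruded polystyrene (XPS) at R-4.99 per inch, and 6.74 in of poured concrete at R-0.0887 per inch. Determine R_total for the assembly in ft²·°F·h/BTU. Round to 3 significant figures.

0.655 × 4.99 = 3.268
6.74 × 0.0887 = 0.5978
R_total = 0.238 + 13.7 + 3.268 + 0.5978 = 17.8 ft²·°F·h/BTU

17.8 ft²·°F·h/BTU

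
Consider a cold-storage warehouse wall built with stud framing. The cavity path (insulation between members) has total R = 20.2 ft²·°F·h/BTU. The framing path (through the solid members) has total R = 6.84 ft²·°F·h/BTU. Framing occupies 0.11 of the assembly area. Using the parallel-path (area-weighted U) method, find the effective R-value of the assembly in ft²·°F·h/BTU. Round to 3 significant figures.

U_eff = 0.89/20.2 + 0.11/6.84 = 0.04406 + 0.01608 = 0.06014
R_eff = 1/U_eff = 16.63 ft²·°F·h/BTU

16.6 ft²·°F·h/BTU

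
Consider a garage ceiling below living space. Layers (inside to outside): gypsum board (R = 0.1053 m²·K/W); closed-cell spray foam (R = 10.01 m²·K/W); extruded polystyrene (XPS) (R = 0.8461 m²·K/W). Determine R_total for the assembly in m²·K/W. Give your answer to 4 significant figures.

10.96 m²·K/W

R_total = 0.1053 + 10.01 + 0.8461 = 10.961 m²·K/W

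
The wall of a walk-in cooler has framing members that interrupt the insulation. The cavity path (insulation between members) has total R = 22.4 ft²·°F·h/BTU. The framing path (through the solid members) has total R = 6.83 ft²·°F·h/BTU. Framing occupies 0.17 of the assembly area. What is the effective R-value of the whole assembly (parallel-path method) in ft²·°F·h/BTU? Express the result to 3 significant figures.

16.1 ft²·°F·h/BTU

U_eff = 0.83/22.4 + 0.17/6.83 = 0.03705 + 0.02489 = 0.06194
R_eff = 1/U_eff = 16.14 ft²·°F·h/BTU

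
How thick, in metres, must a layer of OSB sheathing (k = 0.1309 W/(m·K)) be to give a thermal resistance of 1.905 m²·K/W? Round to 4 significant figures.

0.2494 m

L = R·k = 1.905 × 0.1309 = 0.24936 m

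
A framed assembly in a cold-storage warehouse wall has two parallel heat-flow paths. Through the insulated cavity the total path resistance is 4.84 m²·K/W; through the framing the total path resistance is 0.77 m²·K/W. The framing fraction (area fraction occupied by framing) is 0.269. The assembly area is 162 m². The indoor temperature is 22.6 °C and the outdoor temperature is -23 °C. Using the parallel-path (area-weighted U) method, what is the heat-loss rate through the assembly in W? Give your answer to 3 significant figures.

U_eff = 0.731/4.84 + 0.269/0.77 = 0.151 + 0.3494 = 0.5004
R_eff = 1/U_eff = 1.998 m²·K/W
Q = 162 × (22.6 − (-23)) / 1.998 = 3696 W

3700 W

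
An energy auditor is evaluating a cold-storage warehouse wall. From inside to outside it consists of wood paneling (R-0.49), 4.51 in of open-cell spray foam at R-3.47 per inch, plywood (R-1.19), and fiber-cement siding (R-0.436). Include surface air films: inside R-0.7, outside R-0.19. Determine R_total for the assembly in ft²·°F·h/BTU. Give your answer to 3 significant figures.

18.7 ft²·°F·h/BTU

4.51 × 3.47 = 15.65
R_total = 0.7 + 0.49 + 15.65 + 1.19 + 0.436 + 0.19 = 18.66 ft²·°F·h/BTU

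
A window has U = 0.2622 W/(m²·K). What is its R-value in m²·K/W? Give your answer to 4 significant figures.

3.814 m²·K/W

R = 1/U = 1/0.2622 = 3.8139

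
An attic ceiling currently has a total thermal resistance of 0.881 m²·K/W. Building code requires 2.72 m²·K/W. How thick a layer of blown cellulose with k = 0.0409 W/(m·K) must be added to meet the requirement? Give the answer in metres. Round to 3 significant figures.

0.0752 m

ΔR = 2.72 − 0.881 = 1.839 m²·K/W
L = ΔR × k = 1.839 × 0.0409 = 0.07522 m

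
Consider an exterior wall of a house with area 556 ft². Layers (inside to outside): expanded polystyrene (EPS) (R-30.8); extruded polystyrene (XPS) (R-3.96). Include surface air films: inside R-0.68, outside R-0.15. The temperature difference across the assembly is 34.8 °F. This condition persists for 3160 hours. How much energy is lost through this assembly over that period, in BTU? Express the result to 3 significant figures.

R_total = 0.68 + 30.8 + 3.96 + 0.15 = 35.59 ft²·°F·h/BTU
Q = 556 × 34.8 / 35.59 = 543.7 BTU/h
E = 543.7 × 3160 = 1718000 BTU

1720000 BTU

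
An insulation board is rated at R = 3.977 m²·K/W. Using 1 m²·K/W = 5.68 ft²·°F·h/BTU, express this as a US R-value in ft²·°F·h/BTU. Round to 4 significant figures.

R_US = 3.977 × 5.68 = 22.589

22.59 ft²·°F·h/BTU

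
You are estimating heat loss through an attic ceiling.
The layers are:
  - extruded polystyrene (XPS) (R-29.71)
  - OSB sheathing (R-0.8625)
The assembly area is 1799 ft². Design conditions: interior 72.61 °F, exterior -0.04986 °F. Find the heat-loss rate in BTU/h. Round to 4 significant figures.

4276 BTU/h

R_total = 29.71 + 0.8625 = 30.573 ft²·°F·h/BTU
Q = A·ΔT/R = 1799 × (72.61 − (-0.04986)) / 30.573 = 4275.6 BTU/h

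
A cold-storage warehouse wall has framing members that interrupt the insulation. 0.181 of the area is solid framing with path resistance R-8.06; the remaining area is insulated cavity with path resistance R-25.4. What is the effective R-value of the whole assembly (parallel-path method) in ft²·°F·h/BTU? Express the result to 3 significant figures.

U_eff = 0.819/25.4 + 0.181/8.06 = 0.03224 + 0.02246 = 0.0547
R_eff = 1/U_eff = 18.28 ft²·°F·h/BTU

18.3 ft²·°F·h/BTU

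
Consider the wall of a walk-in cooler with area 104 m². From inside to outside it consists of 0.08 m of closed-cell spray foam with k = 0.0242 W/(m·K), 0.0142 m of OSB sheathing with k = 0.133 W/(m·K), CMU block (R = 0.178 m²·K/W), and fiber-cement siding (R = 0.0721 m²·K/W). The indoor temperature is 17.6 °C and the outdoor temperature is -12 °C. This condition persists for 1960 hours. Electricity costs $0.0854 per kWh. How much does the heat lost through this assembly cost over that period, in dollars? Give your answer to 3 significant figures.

141 dollars

0.08/0.0242 = 3.306
0.0142/0.133 = 0.1068
R_total = 3.306 + 0.1068 + 0.178 + 0.0721 = 3.663 m²·K/W
Q = 104 × (17.6 − (-12)) / 3.663 = 840.5 W
E = 840.5 W × 1960 h / 1000 = 1647 kWh
Cost = 1647 × 0.0854 = $140.7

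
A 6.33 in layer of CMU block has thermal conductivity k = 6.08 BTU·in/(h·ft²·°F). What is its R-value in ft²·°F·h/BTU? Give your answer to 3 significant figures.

R = L/k = 6.33/6.08 = 1.041 ft²·°F·h/BTU

1.04 ft²·°F·h/BTU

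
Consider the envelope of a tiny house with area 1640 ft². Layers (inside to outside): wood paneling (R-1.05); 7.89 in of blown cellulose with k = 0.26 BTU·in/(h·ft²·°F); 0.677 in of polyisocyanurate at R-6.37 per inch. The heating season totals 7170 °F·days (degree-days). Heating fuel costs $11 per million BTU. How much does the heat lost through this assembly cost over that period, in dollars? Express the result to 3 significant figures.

86.9 dollars

7.89/0.26 = 30.35
0.677 × 6.37 = 4.312
R_total = 1.05 + 30.35 + 4.312 = 35.71 ft²·°F·h/BTU
E = A × HDD × 24 / R = 1640 × 7170 × 24 / 35.71 = 7903000 BTU
Cost = 7903000/10⁶ × 11 = $86.93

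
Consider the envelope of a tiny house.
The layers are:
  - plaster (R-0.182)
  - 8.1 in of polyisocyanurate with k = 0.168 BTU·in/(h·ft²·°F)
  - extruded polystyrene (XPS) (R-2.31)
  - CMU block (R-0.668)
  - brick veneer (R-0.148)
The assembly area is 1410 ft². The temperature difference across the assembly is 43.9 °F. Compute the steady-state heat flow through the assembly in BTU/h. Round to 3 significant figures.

1200 BTU/h

8.1/0.168 = 48.21
R_total = 0.182 + 48.21 + 2.31 + 0.668 + 0.148 = 51.52 ft²·°F·h/BTU
Q = A·ΔT/R = 1410 × 43.9 / 51.52 = 1201 BTU/h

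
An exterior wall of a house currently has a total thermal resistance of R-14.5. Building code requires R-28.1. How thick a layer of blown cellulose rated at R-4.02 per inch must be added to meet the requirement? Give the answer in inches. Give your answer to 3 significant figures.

ΔR = 28.1 − 14.5 = 13.6 ft²·°F·h/BTU
L = ΔR / (R/in) = 13.6/4.02 = 3.383 in

3.38 in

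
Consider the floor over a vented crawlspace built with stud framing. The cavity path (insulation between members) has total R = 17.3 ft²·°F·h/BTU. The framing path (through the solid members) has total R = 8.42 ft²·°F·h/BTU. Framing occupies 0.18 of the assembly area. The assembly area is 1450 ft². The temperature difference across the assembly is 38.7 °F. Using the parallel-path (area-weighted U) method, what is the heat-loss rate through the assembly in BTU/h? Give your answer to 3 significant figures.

3860 BTU/h

U_eff = 0.82/17.3 + 0.18/8.42 = 0.0474 + 0.02138 = 0.06878
R_eff = 1/U_eff = 14.54 ft²·°F·h/BTU
Q = 1450 × 38.7 / 14.54 = 3859 BTU/h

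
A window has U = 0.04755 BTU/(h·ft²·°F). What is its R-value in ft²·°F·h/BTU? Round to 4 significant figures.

R = 1/U = 1/0.04755 = 21.03

21.03 ft²·°F·h/BTU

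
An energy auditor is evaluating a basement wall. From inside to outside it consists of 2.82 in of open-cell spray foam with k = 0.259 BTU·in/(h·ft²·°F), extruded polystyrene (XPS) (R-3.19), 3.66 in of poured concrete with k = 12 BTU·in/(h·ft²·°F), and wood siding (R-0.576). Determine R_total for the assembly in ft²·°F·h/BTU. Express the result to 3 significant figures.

15.0 ft²·°F·h/BTU

2.82/0.259 = 10.89
3.66/12 = 0.305
R_total = 10.89 + 3.19 + 0.305 + 0.576 = 14.96 ft²·°F·h/BTU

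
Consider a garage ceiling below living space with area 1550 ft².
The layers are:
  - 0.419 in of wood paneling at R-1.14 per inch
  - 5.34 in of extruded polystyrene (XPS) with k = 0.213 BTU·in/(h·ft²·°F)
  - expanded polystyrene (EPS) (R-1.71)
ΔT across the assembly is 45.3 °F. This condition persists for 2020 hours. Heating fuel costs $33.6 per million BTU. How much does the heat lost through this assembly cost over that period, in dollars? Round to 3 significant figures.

0.419 × 1.14 = 0.4777
5.34/0.213 = 25.07
R_total = 0.4777 + 25.07 + 1.71 = 27.26 ft²·°F·h/BTU
Q = 1550 × 45.3 / 27.26 = 2576 BTU/h
E = 2576 × 2020 = 5203000 BTU
Cost = 5203000/10⁶ × 33.6 = $174.8

175 dollars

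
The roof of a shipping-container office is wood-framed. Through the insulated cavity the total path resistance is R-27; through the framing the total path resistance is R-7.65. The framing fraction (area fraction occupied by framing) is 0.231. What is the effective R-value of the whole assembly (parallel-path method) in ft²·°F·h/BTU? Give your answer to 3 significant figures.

17.0 ft²·°F·h/BTU

U_eff = 0.769/27 + 0.231/7.65 = 0.02848 + 0.0302 = 0.05868
R_eff = 1/U_eff = 17.04 ft²·°F·h/BTU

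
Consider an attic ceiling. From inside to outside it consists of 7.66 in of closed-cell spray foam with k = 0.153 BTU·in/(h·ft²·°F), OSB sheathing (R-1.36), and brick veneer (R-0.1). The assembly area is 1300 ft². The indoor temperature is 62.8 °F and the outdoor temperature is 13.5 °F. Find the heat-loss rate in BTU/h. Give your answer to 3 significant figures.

7.66/0.153 = 50.07
R_total = 50.07 + 1.36 + 0.1 = 51.53 ft²·°F·h/BTU
Q = A·ΔT/R = 1300 × (62.8 − 13.5) / 51.53 = 1244 BTU/h

1240 BTU/h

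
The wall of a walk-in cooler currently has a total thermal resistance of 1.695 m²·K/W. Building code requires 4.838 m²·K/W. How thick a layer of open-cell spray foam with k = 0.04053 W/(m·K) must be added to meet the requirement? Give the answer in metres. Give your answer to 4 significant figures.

ΔR = 4.838 − 1.695 = 3.143 m²·K/W
L = ΔR × k = 3.143 × 0.04053 = 0.12739 m

0.1274 m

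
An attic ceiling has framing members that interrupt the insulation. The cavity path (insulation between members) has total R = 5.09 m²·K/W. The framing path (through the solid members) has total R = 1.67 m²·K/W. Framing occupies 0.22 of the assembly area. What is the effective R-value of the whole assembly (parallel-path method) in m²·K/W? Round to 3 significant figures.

3.51 m²·K/W

U_eff = 0.78/5.09 + 0.22/1.67 = 0.1532 + 0.1317 = 0.285
R_eff = 1/U_eff = 3.509 m²·K/W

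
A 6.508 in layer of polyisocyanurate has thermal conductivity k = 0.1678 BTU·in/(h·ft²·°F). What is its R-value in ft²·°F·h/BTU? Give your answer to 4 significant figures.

38.78 ft²·°F·h/BTU

R = L/k = 6.508/0.1678 = 38.784 ft²·°F·h/BTU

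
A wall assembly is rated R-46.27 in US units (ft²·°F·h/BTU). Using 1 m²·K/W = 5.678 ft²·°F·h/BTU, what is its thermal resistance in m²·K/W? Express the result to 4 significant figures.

8.149 m²·K/W

R_SI = 46.27/5.678 = 8.149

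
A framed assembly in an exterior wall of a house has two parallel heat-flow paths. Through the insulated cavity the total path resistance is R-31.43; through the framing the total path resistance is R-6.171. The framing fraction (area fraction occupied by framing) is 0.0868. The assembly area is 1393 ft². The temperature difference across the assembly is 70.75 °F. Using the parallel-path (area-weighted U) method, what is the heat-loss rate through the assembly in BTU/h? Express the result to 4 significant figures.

U_eff = 0.9132/31.43 + 0.0868/6.171 = 0.029055 + 0.014066 = 0.043121
R_eff = 1/U_eff = 23.191 ft²·°F·h/BTU
Q = 1393 × 70.75 / 23.191 = 4249.8 BTU/h

4250 BTU/h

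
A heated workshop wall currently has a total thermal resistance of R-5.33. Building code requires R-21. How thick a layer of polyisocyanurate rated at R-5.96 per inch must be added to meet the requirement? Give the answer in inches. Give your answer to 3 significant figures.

2.63 in

ΔR = 21 − 5.33 = 15.67 ft²·°F·h/BTU
L = ΔR / (R/in) = 15.67/5.96 = 2.629 in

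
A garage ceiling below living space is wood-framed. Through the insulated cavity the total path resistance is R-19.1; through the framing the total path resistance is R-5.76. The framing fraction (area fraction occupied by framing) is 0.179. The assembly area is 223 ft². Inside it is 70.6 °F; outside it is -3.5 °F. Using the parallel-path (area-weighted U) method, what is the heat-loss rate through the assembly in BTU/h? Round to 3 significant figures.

U_eff = 0.821/19.1 + 0.179/5.76 = 0.04298 + 0.03108 = 0.07406
R_eff = 1/U_eff = 13.5 ft²·°F·h/BTU
Q = 223 × (70.6 − (-3.5)) / 13.5 = 1224 BTU/h

1220 BTU/h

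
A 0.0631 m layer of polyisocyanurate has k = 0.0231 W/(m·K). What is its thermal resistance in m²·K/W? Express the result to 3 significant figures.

R = L/k = 0.0631/0.0231 = 2.732 m²·K/W

2.73 m²·K/W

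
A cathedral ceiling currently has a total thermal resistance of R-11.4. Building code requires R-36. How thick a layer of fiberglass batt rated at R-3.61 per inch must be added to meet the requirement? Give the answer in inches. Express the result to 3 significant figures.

6.81 in

ΔR = 36 − 11.4 = 24.6 ft²·°F·h/BTU
L = ΔR / (R/in) = 24.6/3.61 = 6.814 in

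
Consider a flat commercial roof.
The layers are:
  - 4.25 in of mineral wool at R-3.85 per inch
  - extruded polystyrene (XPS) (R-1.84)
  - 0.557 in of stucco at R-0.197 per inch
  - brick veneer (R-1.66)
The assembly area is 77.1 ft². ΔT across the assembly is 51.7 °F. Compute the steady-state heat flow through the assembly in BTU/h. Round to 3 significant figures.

4.25 × 3.85 = 16.36
0.557 × 0.197 = 0.1097
R_total = 16.36 + 1.84 + 0.1097 + 1.66 = 19.97 ft²·°F·h/BTU
Q = A·ΔT/R = 77.1 × 51.7 / 19.97 = 199.6 BTU/h

200 BTU/h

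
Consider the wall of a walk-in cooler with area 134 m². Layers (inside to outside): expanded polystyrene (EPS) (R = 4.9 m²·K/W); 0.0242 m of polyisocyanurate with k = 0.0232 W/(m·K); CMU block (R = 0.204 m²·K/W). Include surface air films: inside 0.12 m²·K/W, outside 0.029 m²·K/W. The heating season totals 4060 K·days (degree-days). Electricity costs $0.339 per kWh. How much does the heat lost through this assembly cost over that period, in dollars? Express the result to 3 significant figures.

703 dollars

0.0242/0.0232 = 1.043
R_total = 0.12 + 4.9 + 1.043 + 0.204 + 0.029 = 6.296 m²·K/W
E = A × HDD × 24 / R / 1000 = 134 × 4060 × 24 / 6.296 / 1000 = 2074 kWh
Cost = 2074 × 0.339 = $703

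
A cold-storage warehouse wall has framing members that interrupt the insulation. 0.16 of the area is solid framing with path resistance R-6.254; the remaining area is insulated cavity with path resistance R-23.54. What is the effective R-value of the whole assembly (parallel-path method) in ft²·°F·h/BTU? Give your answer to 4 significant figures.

U_eff = 0.84/23.54 + 0.16/6.254 = 0.035684 + 0.025584 = 0.061268
R_eff = 1/U_eff = 16.322 ft²·°F·h/BTU

16.32 ft²·°F·h/BTU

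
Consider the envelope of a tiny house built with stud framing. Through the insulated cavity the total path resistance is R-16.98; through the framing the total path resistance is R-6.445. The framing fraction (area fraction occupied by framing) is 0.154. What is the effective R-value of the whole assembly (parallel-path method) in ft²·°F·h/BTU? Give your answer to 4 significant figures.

U_eff = 0.846/16.98 + 0.154/6.445 = 0.049823 + 0.023894 = 0.073718
R_eff = 1/U_eff = 13.565 ft²·°F·h/BTU

13.57 ft²·°F·h/BTU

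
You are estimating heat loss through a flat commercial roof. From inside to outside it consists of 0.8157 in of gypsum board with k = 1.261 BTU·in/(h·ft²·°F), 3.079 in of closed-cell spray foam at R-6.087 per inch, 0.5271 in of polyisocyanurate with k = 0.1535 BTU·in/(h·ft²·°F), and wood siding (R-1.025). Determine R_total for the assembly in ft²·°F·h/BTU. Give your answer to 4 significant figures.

23.85 ft²·°F·h/BTU

0.8157/1.261 = 0.64687
3.079 × 6.087 = 18.742
0.5271/0.1535 = 3.4339
R_total = 0.64687 + 18.742 + 3.4339 + 1.025 = 23.848 ft²·°F·h/BTU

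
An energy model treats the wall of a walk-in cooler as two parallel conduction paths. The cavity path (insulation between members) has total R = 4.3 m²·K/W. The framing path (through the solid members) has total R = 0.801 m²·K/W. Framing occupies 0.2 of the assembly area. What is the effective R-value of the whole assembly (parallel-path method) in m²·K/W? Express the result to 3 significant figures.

U_eff = 0.8/4.3 + 0.2/0.801 = 0.186 + 0.2497 = 0.4357
R_eff = 1/U_eff = 2.295 m²·K/W

2.29 m²·K/W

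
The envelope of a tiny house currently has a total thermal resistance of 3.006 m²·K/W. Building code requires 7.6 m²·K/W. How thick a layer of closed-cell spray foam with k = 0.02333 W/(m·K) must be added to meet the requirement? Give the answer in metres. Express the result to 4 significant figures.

0.1072 m

ΔR = 7.6 − 3.006 = 4.594 m²·K/W
L = ΔR × k = 4.594 × 0.02333 = 0.10718 m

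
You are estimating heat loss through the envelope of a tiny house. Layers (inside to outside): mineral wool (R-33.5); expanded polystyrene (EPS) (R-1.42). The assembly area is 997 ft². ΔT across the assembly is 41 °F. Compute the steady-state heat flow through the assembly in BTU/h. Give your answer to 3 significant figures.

R_total = 33.5 + 1.42 = 34.92 ft²·°F·h/BTU
Q = A·ΔT/R = 997 × 41 / 34.92 = 1171 BTU/h

1170 BTU/h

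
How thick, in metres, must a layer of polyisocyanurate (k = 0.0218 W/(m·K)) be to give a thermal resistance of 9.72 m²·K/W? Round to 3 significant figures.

L = R·k = 9.72 × 0.0218 = 0.2119 m

0.212 m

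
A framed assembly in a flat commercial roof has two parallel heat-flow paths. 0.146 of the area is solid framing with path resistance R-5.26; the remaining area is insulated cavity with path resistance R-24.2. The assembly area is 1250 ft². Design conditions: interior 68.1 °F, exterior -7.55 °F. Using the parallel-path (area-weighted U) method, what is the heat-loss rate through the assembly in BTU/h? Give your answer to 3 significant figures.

U_eff = 0.854/24.2 + 0.146/5.26 = 0.03529 + 0.02776 = 0.06305
R_eff = 1/U_eff = 15.86 ft²·°F·h/BTU
Q = 1250 × (68.1 − (-7.55)) / 15.86 = 5962 BTU/h

5960 BTU/h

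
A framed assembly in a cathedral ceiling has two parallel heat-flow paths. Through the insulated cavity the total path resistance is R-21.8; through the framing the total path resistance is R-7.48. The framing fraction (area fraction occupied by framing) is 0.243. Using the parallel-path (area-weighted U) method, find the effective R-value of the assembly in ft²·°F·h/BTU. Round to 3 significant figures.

U_eff = 0.757/21.8 + 0.243/7.48 = 0.03472 + 0.03249 = 0.06721
R_eff = 1/U_eff = 14.88 ft²·°F·h/BTU

14.9 ft²·°F·h/BTU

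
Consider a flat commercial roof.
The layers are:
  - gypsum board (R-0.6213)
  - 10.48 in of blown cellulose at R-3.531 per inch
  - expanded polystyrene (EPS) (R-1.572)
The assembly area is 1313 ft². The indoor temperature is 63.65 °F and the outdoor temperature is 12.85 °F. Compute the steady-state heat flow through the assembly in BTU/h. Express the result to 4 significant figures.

10.48 × 3.531 = 37.005
R_total = 0.6213 + 37.005 + 1.572 = 39.198 ft²·°F·h/BTU
Q = A·ΔT/R = 1313 × (63.65 − 12.85) / 39.198 = 1701.6 BTU/h

1702 BTU/h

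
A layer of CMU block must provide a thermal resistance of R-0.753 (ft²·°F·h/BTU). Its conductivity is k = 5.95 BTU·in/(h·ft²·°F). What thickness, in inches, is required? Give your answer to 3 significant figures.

4.48 in

L = R × k = 0.753 × 5.95 = 4.48 in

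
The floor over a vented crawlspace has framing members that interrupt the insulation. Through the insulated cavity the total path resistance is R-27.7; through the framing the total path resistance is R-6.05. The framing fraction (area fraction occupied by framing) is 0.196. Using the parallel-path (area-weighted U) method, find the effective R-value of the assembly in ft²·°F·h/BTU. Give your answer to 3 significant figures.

16.3 ft²·°F·h/BTU

U_eff = 0.804/27.7 + 0.196/6.05 = 0.02903 + 0.0324 = 0.06142
R_eff = 1/U_eff = 16.28 ft²·°F·h/BTU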